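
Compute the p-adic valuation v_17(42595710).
v_17(42595710) = 5

v_17(n) is the largest exponent k such that 17^k divides n. Factor out: 42595710 = 17^5 · 30. (Sign doesn't affect v_p.) So v_17(42595710) = 5.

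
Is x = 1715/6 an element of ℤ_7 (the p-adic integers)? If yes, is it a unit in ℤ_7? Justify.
x ∈ ℤ_7 but not a unit; v_7(x) = 3 > 0

ℤ_7 = {x ∈ ℚ_7 : v_7(x) ≥ 0} and ℤ_7^× = {x ∈ ℤ_7 : v_7(x) = 0}. Here v_7(1715/6) = v_7(num) − v_7(den) = 3; compare against these criteria.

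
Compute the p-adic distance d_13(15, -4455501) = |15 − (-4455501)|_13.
d_13(15, -4455501) = 1/371293

Step 1 — x − y = 15 − (-4455501) = 4455516. Step 2 — v_13(4455516) = 5 (factor: 4455516 = (13^5 · 12); the sign does not affect v_p). Step 3 — |x − y|_13 = 13^{-5} = 1/371293.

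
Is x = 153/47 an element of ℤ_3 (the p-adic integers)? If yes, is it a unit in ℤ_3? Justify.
x ∈ ℤ_3 but not a unit; v_3(x) = 2 > 0

ℤ_3 = {x ∈ ℚ_3 : v_3(x) ≥ 0} and ℤ_3^× = {x ∈ ℤ_3 : v_3(x) = 0}. Here v_3(153/47) = v_3(num) − v_3(den) = 2; compare against these criteria.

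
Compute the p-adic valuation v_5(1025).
v_5(1025) = 2

v_5(n) is the largest exponent k such that 5^k divides n. Factor out: 1025 = 5^2 · 41. (Sign doesn't affect v_p.) So v_5(1025) = 2.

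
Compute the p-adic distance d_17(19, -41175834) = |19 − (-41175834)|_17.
d_17(19, -41175834) = 1/1419857

Step 1 — x − y = 19 − (-41175834) = 41175853. Step 2 — v_17(41175853) = 5 (factor: 41175853 = (17^5 · 29); the sign does not affect v_p). Step 3 — |x − y|_17 = 17^{-5} = 1/1419857.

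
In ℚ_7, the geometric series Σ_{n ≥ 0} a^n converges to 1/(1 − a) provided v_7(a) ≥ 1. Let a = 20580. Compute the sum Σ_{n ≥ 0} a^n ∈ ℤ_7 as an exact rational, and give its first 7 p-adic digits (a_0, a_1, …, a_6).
Σ a^n = 1/(1 − a) = -1/20579;  first 7 digits = (1, 0, 0, 4, 1, 1, 2)

v_7(a) = 3 ≥ 1, so the series converges in ℤ_7 to 1/(1 − a) = 1/(1 − 20580) = -1/20579. Expand this rational in ℤ_7: compute digits iteratively via d_i = x_i mod 7, x_{i+1} = (x_i − d_i)/7. The first 7 digits are (1, 0, 0, 4, 1, 1, 2).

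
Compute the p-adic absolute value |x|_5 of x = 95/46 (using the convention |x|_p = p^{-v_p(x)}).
|95/46|_5 = 1/5

Step 1 — compute v_5(x) by factoring powers of 5 out of the numerator and denominator: v_5(95/46) = 1. Step 2 — apply |x|_p = p^{-v_p(x)} = 5^{-1} = 1/5.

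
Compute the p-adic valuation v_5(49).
v_5(49) = 0

v_5(n) is the largest exponent k such that 5^k divides n. Factor out: 49 = 5^0 · 49. (Sign doesn't affect v_p.) So v_5(49) = 0.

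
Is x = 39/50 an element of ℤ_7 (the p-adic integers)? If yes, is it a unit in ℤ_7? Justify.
x ∈ ℤ_7^× (unit); v_7(x) = 0

ℤ_7 = {x ∈ ℚ_7 : v_7(x) ≥ 0} and ℤ_7^× = {x ∈ ℤ_7 : v_7(x) = 0}. Here v_7(39/50) = v_7(num) − v_7(den) = 0; compare against these criteria.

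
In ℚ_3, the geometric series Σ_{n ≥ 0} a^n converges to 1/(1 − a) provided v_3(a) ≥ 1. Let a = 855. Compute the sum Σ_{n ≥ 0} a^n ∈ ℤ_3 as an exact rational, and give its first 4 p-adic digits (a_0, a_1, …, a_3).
Σ a^n = 1/(1 − a) = -1/854;  first 4 digits = (1, 0, 2, 1)

v_3(a) = 2 ≥ 1, so the series converges in ℤ_3 to 1/(1 − a) = 1/(1 − 855) = -1/854. Expand this rational in ℤ_3: compute digits iteratively via d_i = x_i mod 3, x_{i+1} = (x_i − d_i)/3. The first 4 digits are (1, 0, 2, 1).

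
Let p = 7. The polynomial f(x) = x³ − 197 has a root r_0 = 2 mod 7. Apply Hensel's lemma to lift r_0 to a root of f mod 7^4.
r_3 = 912 (mod 2401)

Hensel: r_{i+1} = r_i − f(r_i)/f′(r_i) mod 7^{i+2}, where f′(x) = 3x². Iterate:
  r_0 = 2 (mod 7)
  r_1 = 30 (mod 49)
  r_2 = 226 (mod 343)
  r_3 = 912 (mod 2401)
Final: r = 912 with f(r) ≡ 0 mod 7^4.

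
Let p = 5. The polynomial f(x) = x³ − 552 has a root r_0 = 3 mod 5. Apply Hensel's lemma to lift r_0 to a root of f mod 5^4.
r_3 = 578 (mod 625)

Hensel: r_{i+1} = r_i − f(r_i)/f′(r_i) mod 5^{i+2}, where f′(x) = 3x². Iterate:
  r_0 = 3 (mod 5)
  r_1 = 3 (mod 25)
  r_2 = 78 (mod 125)
  r_3 = 578 (mod 625)
Final: r = 578 with f(r) ≡ 0 mod 5^4.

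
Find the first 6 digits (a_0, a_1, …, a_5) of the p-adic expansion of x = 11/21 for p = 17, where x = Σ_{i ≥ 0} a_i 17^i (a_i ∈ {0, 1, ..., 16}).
(a_0, …, a_5) = (7, 15, 8, 10, 1, 8)

v_17(11/21) = 0 (numerator and denominator both coprime to 17), so x ∈ ℤ_17^×. Compute digits iteratively via a_i = x_i mod 17, x_{i+1} = (x_i − a_i)/17, with x_0 = x:
  x_0 = 11/21;  a_0 = 7;  x_1 = (x_0 − 7)/17 = -8/21
  x_1 = -8/21;  a_1 = 15;  x_2 = (x_1 − 15)/17 = -19/21
  x_2 = -19/21;  a_2 = 8;  x_3 = (x_2 − 8)/17 = -11/21
  x_3 = -11/21;  a_3 = 10;  x_4 = (x_3 − 10)/17 = -13/21
  x_4 = -13/21;  a_4 = 1;  x_5 = (x_4 − 1)/17 = -2/21
  x_5 = -2/21;  a_5 = 8;  x_6 = (x_5 − 8)/17 = -10/21
Digits: (7, 15, 8, 10, 1, 8).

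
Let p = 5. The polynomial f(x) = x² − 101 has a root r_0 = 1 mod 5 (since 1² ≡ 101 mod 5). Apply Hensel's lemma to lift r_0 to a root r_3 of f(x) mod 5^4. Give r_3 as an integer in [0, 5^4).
r_3 = 51 (mod 625)

Hensel's recurrence: r_{i+1} = r_i − f(r_i)·(f′(r_i))^{-1} mod 5^{i+2}, with f′(x) = 2x. Iterate:
  r_0 = 1 (mod 5)
  r_1 = 1 (mod 25)
  r_2 = 51 (mod 125)
  r_3 = 51 (mod 625)
Final: r_3 = 51, and one checks f(r_3) ≡ 0 mod 5^4.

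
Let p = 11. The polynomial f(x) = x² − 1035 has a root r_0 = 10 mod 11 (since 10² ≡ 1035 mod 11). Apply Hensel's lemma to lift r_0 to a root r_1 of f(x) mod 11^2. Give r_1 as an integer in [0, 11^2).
r_1 = 87 (mod 121)

Hensel's recurrence: r_{i+1} = r_i − f(r_i)·(f′(r_i))^{-1} mod 11^{i+2}, with f′(x) = 2x. Iterate:
  r_0 = 10 (mod 11)
  r_1 = 87 (mod 121)
Final: r_1 = 87, and one checks f(r_1) ≡ 0 mod 11^2.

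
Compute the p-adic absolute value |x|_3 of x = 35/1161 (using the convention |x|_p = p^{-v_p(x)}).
|35/1161|_3 = 27

Step 1 — compute v_3(x) by factoring powers of 3 out of the numerator and denominator: v_3(35/1161) = -3. Step 2 — apply |x|_p = p^{-v_p(x)} = 3^{3} = 27.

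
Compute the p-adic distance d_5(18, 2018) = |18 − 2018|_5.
d_5(18, 2018) = 1/125

Step 1 — x − y = 18 − 2018 = -2000. Step 2 — v_5(-2000) = 3 (factor: -2000 = −(5^3 · 16); the sign does not affect v_p). Step 3 — |x − y|_5 = 5^{-3} = 1/125.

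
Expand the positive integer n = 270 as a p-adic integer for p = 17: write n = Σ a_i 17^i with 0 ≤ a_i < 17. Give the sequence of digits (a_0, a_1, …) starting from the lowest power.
(a_0, a_1, …) = (15, 15)

Repeated division by 17 gives the digits low-to-high: 270 = 15 + 15·17^1. Digit sequence: (15, 15).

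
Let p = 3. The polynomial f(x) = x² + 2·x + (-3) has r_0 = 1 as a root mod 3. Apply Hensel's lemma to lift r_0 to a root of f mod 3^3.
r_2 = 1 (mod 27)

Hensel: r_{i+1} = r_i − f(r_i)·(f′(r_i))^{-1} mod 3^{i+2}, f′(x) = 2x + 2. Iterate:
  r_0 = 1 (mod 3)
  r_1 = 1 (mod 9)
  r_2 = 1 (mod 27)
Final: r = 1 satisfies f(r) ≡ 0 mod 3^3.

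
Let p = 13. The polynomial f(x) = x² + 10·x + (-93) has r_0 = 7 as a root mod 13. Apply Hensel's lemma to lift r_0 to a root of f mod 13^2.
r_1 = 20 (mod 169)

Hensel: r_{i+1} = r_i − f(r_i)·(f′(r_i))^{-1} mod 13^{i+2}, f′(x) = 2x + 10. Iterate:
  r_0 = 7 (mod 13)
  r_1 = 20 (mod 169)
Final: r = 20 satisfies f(r) ≡ 0 mod 13^2.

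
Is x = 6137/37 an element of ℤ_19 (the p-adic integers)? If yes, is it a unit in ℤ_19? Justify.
x ∈ ℤ_19 but not a unit; v_19(x) = 2 > 0

ℤ_19 = {x ∈ ℚ_19 : v_19(x) ≥ 0} and ℤ_19^× = {x ∈ ℤ_19 : v_19(x) = 0}. Here v_19(6137/37) = v_19(num) − v_19(den) = 2; compare against these criteria.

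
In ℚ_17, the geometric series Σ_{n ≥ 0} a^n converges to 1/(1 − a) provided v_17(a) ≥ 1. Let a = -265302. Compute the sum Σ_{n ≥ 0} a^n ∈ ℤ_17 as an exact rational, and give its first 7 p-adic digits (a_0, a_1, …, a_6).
Σ a^n = 1/(1 − a) = 1/265303;  first 7 digits = (1, 0, 0, 14, 13, 16, 8)

v_17(a) = 3 ≥ 1, so the series converges in ℤ_17 to 1/(1 − a) = 1/(1 − (-265302)) = 1/265303. Expand this rational in ℤ_17: compute digits iteratively via d_i = x_i mod 17, x_{i+1} = (x_i − d_i)/17. The first 7 digits are (1, 0, 0, 14, 13, 16, 8).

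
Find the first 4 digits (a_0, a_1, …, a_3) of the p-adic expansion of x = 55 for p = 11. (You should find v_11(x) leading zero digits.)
(a_0, …, a_3) = (0, 5, 0, 0)

v_11(55) = 1, so a_0 = ... = a_0 = 0. Factor out: x = 11^1 · u with u = 5 a unit in ℤ_11. Expand u iteratively via a_{v+i} = u_i mod 11, u_{i+1} = (u_i − a_{v+i})/11:
  u_0 = 5;  a_1 = 5;  u_1 = (u_0 − 5)/11 = 0
  u_1 = 0;  a_2 = 0;  u_2 = (u_1 − 0)/11 = 0
  u_2 = 0;  a_3 = 0;  u_3 = (u_2 − 0)/11 = 0
Digits: (0, 5, 0, 0).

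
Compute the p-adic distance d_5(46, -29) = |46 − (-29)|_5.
d_5(46, -29) = 1/25

Step 1 — x − y = 46 − (-29) = 75. Step 2 — v_5(75) = 2 (factor: 75 = (5^2 · 3); the sign does not affect v_p). Step 3 — |x − y|_5 = 5^{-2} = 1/25.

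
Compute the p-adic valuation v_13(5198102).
v_13(5198102) = 5

v_13(n) is the largest exponent k such that 13^k divides n. Factor out: 5198102 = 13^5 · 14. (Sign doesn't affect v_p.) So v_13(5198102) = 5.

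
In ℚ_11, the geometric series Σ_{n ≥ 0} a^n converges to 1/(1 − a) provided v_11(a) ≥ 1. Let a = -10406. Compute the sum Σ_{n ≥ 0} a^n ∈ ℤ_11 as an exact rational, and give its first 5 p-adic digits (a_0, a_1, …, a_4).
Σ a^n = 1/(1 − a) = 1/10407;  first 5 digits = (1, 0, 2, 3, 3)

v_11(a) = 2 ≥ 1, so the series converges in ℤ_11 to 1/(1 − a) = 1/(1 − (-10406)) = 1/10407. Expand this rational in ℤ_11: compute digits iteratively via d_i = x_i mod 11, x_{i+1} = (x_i − d_i)/11. The first 5 digits are (1, 0, 2, 3, 3).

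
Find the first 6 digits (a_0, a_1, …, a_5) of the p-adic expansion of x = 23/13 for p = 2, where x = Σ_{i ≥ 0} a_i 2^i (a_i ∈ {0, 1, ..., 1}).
(a_0, …, a_5) = (1, 1, 0, 0, 1, 1)

v_2(23/13) = 0 (numerator and denominator both coprime to 2), so x ∈ ℤ_2^×. Compute digits iteratively via a_i = x_i mod 2, x_{i+1} = (x_i − a_i)/2, with x_0 = x:
  x_0 = 23/13;  a_0 = 1;  x_1 = (x_0 − 1)/2 = 5/13
  x_1 = 5/13;  a_1 = 1;  x_2 = (x_1 − 1)/2 = -4/13
  x_2 = -4/13;  a_2 = 0;  x_3 = (x_2 − 0)/2 = -2/13
  x_3 = -2/13;  a_3 = 0;  x_4 = (x_3 − 0)/2 = -1/13
  x_4 = -1/13;  a_4 = 1;  x_5 = (x_4 − 1)/2 = -7/13
  x_5 = -7/13;  a_5 = 1;  x_6 = (x_5 − 1)/2 = -10/13
Digits: (1, 1, 0, 0, 1, 1).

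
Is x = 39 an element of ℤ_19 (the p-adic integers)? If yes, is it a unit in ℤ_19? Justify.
x ∈ ℤ_19^× (unit); v_19(x) = 0

ℤ_19 = {x ∈ ℚ_19 : v_19(x) ≥ 0} and ℤ_19^× = {x ∈ ℤ_19 : v_19(x) = 0}. Here v_19(39) = v_19(num) − v_19(den) = 0; compare against these criteria.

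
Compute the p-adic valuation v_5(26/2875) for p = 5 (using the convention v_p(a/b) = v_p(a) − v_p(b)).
v_5(26/2875) = -3

Factor powers of 5 from the numerator and denominator of the reduced fraction: 26 = 5^0 · 26 and 2875 = 5^3 · 23. Apply v_p(a/b) = v_p(a) − v_p(b): v_5(26/2875) = 0 − 3 = -3.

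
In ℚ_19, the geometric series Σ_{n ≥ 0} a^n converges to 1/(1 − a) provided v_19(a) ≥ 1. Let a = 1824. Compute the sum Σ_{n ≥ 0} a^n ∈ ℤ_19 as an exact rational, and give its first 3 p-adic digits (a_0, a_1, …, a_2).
Σ a^n = 1/(1 − a) = -1/1823;  first 3 digits = (1, 1, 6)

v_19(a) = 1 ≥ 1, so the series converges in ℤ_19 to 1/(1 − a) = 1/(1 − 1824) = -1/1823. Expand this rational in ℤ_19: compute digits iteratively via d_i = x_i mod 19, x_{i+1} = (x_i − d_i)/19. The first 3 digits are (1, 1, 6).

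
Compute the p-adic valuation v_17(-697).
v_17(-697) = 1

v_17(n) is the largest exponent k such that 17^k divides n. Factor out: -697 = -17^1 · 41. (Sign doesn't affect v_p.) So v_17(-697) = 1.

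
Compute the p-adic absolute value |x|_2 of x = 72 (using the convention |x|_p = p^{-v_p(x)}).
|72|_2 = 1/8

Step 1 — compute v_2(x) by factoring powers of 2 out of the numerator and denominator: v_2(72) = 3. Step 2 — apply |x|_p = p^{-v_p(x)} = 2^{-3} = 1/8.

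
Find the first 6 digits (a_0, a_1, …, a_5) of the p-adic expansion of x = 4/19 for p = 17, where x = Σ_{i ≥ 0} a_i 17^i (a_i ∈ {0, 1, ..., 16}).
(a_0, …, a_5) = (2, 16, 8, 12, 10, 11)

v_17(4/19) = 0 (numerator and denominator both coprime to 17), so x ∈ ℤ_17^×. Compute digits iteratively via a_i = x_i mod 17, x_{i+1} = (x_i − a_i)/17, with x_0 = x:
  x_0 = 4/19;  a_0 = 2;  x_1 = (x_0 − 2)/17 = -2/19
  x_1 = -2/19;  a_1 = 16;  x_2 = (x_1 − 16)/17 = -18/19
  x_2 = -18/19;  a_2 = 8;  x_3 = (x_2 − 8)/17 = -10/19
  x_3 = -10/19;  a_3 = 12;  x_4 = (x_3 − 12)/17 = -14/19
  x_4 = -14/19;  a_4 = 10;  x_5 = (x_4 − 10)/17 = -12/19
  x_5 = -12/19;  a_5 = 11;  x_6 = (x_5 − 11)/17 = -13/19
Digits: (2, 16, 8, 12, 10, 11).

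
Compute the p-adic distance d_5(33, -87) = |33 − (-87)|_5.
d_5(33, -87) = 1/5

Step 1 — x − y = 33 − (-87) = 120. Step 2 — v_5(120) = 1 (factor: 120 = (5^1 · 24); the sign does not affect v_p). Step 3 — |x − y|_5 = 5^{-1} = 1/5.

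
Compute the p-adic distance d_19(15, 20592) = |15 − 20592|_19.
d_19(15, 20592) = 1/6859

Step 1 — x − y = 15 − 20592 = -20577. Step 2 — v_19(-20577) = 3 (factor: -20577 = −(19^3 · 3); the sign does not affect v_p). Step 3 — |x − y|_19 = 19^{-3} = 1/6859.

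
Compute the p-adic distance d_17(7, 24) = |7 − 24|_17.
d_17(7, 24) = 1/17

Step 1 — x − y = 7 − 24 = -17. Step 2 — v_17(-17) = 1 (factor: -17 = −(17^1 · 1); the sign does not affect v_p). Step 3 — |x − y|_17 = 17^{-1} = 1/17.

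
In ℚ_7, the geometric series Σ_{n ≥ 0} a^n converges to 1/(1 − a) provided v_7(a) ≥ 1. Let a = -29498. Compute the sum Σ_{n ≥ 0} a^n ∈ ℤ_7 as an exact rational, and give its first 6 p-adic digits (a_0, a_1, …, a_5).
Σ a^n = 1/(1 − a) = 1/29499;  first 6 digits = (1, 0, 0, 5, 1, 5)

v_7(a) = 3 ≥ 1, so the series converges in ℤ_7 to 1/(1 − a) = 1/(1 − (-29498)) = 1/29499. Expand this rational in ℤ_7: compute digits iteratively via d_i = x_i mod 7, x_{i+1} = (x_i − d_i)/7. The first 6 digits are (1, 0, 0, 5, 1, 5).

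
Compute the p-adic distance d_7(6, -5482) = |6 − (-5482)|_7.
d_7(6, -5482) = 1/343

Step 1 — x − y = 6 − (-5482) = 5488. Step 2 — v_7(5488) = 3 (factor: 5488 = (7^3 · 16); the sign does not affect v_p). Step 3 — |x − y|_7 = 7^{-3} = 1/343.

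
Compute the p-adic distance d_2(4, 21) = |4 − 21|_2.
d_2(4, 21) = 1

Step 1 — x − y = 4 − 21 = -17. Step 2 — v_2(-17) = 0 (factor: -17 = −(2^0 · 17); the sign does not affect v_p). Step 3 — |x − y|_2 = 2^{0} = 1.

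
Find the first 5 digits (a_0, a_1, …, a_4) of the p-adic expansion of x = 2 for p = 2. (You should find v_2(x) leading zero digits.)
(a_0, …, a_4) = (0, 1, 0, 0, 0)

v_2(2) = 1, so a_0 = ... = a_0 = 0. Factor out: x = 2^1 · u with u = 1 a unit in ℤ_2. Expand u iteratively via a_{v+i} = u_i mod 2, u_{i+1} = (u_i − a_{v+i})/2:
  u_0 = 1;  a_1 = 1;  u_1 = (u_0 − 1)/2 = 0
  u_1 = 0;  a_2 = 0;  u_2 = (u_1 − 0)/2 = 0
  u_2 = 0;  a_3 = 0;  u_3 = (u_2 − 0)/2 = 0
  u_3 = 0;  a_4 = 0;  u_4 = (u_3 − 0)/2 = 0
Digits: (0, 1, 0, 0, 0).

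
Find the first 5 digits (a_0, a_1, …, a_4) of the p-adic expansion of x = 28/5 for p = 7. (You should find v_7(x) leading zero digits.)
(a_0, …, a_4) = (0, 5, 5, 2, 1)

v_7(28/5) = 1, so a_0 = ... = a_0 = 0. Factor out: x = 7^1 · u with u = 4/5 a unit in ℤ_7. Expand u iteratively via a_{v+i} = u_i mod 7, u_{i+1} = (u_i − a_{v+i})/7:
  u_0 = 4/5;  a_1 = 5;  u_1 = (u_0 − 5)/7 = -3/5
  u_1 = -3/5;  a_2 = 5;  u_2 = (u_1 − 5)/7 = -4/5
  u_2 = -4/5;  a_3 = 2;  u_3 = (u_2 − 2)/7 = -2/5
  u_3 = -2/5;  a_4 = 1;  u_4 = (u_3 − 1)/7 = -1/5
Digits: (0, 5, 5, 2, 1).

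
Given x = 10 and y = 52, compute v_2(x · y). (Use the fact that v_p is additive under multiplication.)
v_2(520) = 3

v_p(x) = 1 (factor: 10 = 2^1 · 5); v_p(y) = 2 (factor: 52 = 2^2 · 13). Additivity: v_p(xy) = v_p(x) + v_p(y) = 1 + 2 = 3. (Direct check: xy = 520 = 2^3 · (65).)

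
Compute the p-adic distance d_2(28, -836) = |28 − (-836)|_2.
d_2(28, -836) = 1/32

Step 1 — x − y = 28 − (-836) = 864. Step 2 — v_2(864) = 5 (factor: 864 = (2^5 · 27); the sign does not affect v_p). Step 3 — |x − y|_2 = 2^{-5} = 1/32.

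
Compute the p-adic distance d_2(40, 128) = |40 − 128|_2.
d_2(40, 128) = 1/8

Step 1 — x − y = 40 − 128 = -88. Step 2 — v_2(-88) = 3 (factor: -88 = −(2^3 · 11); the sign does not affect v_p). Step 3 — |x − y|_2 = 2^{-3} = 1/8.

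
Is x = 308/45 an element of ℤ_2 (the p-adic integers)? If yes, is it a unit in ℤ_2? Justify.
x ∈ ℤ_2 but not a unit; v_2(x) = 2 > 0

ℤ_2 = {x ∈ ℚ_2 : v_2(x) ≥ 0} and ℤ_2^× = {x ∈ ℤ_2 : v_2(x) = 0}. Here v_2(308/45) = v_2(num) − v_2(den) = 2; compare against these criteria.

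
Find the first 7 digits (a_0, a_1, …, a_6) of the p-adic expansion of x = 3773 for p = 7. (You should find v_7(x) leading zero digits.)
(a_0, …, a_6) = (0, 0, 0, 4, 1, 0, 0)

v_7(3773) = 3, so a_0 = ... = a_2 = 0. Factor out: x = 7^3 · u with u = 11 a unit in ℤ_7. Expand u iteratively via a_{v+i} = u_i mod 7, u_{i+1} = (u_i − a_{v+i})/7:
  u_0 = 11;  a_3 = 4;  u_1 = (u_0 − 4)/7 = 1
  u_1 = 1;  a_4 = 1;  u_2 = (u_1 − 1)/7 = 0
  u_2 = 0;  a_5 = 0;  u_3 = (u_2 − 0)/7 = 0
  u_3 = 0;  a_6 = 0;  u_4 = (u_3 − 0)/7 = 0
Digits: (0, 0, 0, 4, 1, 0, 0).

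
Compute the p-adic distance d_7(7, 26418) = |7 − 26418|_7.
d_7(7, 26418) = 1/2401

Step 1 — x − y = 7 − 26418 = -26411. Step 2 — v_7(-26411) = 4 (factor: -26411 = −(7^4 · 11); the sign does not affect v_p). Step 3 — |x − y|_7 = 7^{-4} = 1/2401.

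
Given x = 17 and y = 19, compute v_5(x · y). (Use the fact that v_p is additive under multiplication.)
v_5(323) = 0

v_p(x) = 0 (factor: 17 = 5^0 · 17); v_p(y) = 0 (factor: 19 = 5^0 · 19). Additivity: v_p(xy) = v_p(x) + v_p(y) = 0 + 0 = 0. (Direct check: xy = 323 = 5^0 · (323).)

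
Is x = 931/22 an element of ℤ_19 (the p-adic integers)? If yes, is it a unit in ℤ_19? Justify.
x ∈ ℤ_19 but not a unit; v_19(x) = 1 > 0

ℤ_19 = {x ∈ ℚ_19 : v_19(x) ≥ 0} and ℤ_19^× = {x ∈ ℤ_19 : v_19(x) = 0}. Here v_19(931/22) = v_19(num) − v_19(den) = 1; compare against these criteria.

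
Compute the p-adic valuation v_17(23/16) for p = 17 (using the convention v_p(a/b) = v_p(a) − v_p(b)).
v_17(23/16) = 0

Factor powers of 17 from the numerator and denominator of the reduced fraction: 23 = 17^0 · 23 and 16 = 17^0 · 16. Apply v_p(a/b) = v_p(a) − v_p(b): v_17(23/16) = 0 − 0 = 0.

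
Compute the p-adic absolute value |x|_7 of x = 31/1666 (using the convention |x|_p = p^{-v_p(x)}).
|31/1666|_7 = 49

Step 1 — compute v_7(x) by factoring powers of 7 out of the numerator and denominator: v_7(31/1666) = -2. Step 2 — apply |x|_p = p^{-v_p(x)} = 7^{2} = 49.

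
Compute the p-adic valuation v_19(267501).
v_19(267501) = 3

v_19(n) is the largest exponent k such that 19^k divides n. Factor out: 267501 = 19^3 · 39. (Sign doesn't affect v_p.) So v_19(267501) = 3.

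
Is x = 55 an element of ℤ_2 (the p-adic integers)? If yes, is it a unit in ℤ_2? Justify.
x ∈ ℤ_2^× (unit); v_2(x) = 0

ℤ_2 = {x ∈ ℚ_2 : v_2(x) ≥ 0} and ℤ_2^× = {x ∈ ℤ_2 : v_2(x) = 0}. Here v_2(55) = v_2(num) − v_2(den) = 0; compare against these criteria.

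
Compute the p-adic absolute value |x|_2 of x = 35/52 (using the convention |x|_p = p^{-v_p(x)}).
|35/52|_2 = 4

Step 1 — compute v_2(x) by factoring powers of 2 out of the numerator and denominator: v_2(35/52) = -2. Step 2 — apply |x|_p = p^{-v_p(x)} = 2^{2} = 4.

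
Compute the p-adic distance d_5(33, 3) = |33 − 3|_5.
d_5(33, 3) = 1/5

Step 1 — x − y = 33 − 3 = 30. Step 2 — v_5(30) = 1 (factor: 30 = (5^1 · 6); the sign does not affect v_p). Step 3 — |x − y|_5 = 5^{-1} = 1/5.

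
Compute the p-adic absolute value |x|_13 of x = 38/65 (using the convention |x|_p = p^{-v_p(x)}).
|38/65|_13 = 13

Step 1 — compute v_13(x) by factoring powers of 13 out of the numerator and denominator: v_13(38/65) = -1. Step 2 — apply |x|_p = p^{-v_p(x)} = 13^{1} = 13.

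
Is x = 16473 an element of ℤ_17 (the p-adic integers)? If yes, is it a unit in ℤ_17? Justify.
x ∈ ℤ_17 but not a unit; v_17(x) = 2 > 0

ℤ_17 = {x ∈ ℚ_17 : v_17(x) ≥ 0} and ℤ_17^× = {x ∈ ℤ_17 : v_17(x) = 0}. Here v_17(16473) = v_17(num) − v_17(den) = 2; compare against these criteria.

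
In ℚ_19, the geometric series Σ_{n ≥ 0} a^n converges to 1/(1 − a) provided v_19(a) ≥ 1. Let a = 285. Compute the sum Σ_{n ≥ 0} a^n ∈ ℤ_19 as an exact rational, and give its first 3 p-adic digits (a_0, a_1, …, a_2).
Σ a^n = 1/(1 − a) = -1/284;  first 3 digits = (1, 15, 16)

v_19(a) = 1 ≥ 1, so the series converges in ℤ_19 to 1/(1 − a) = 1/(1 − 285) = -1/284. Expand this rational in ℤ_19: compute digits iteratively via d_i = x_i mod 19, x_{i+1} = (x_i − d_i)/19. The first 3 digits are (1, 15, 16).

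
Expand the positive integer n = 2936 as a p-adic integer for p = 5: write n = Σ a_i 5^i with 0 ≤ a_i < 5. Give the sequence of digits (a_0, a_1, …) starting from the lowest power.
(a_0, a_1, …) = (1, 2, 2, 3, 4)

Repeated division by 5 gives the digits low-to-high: 2936 = 1 + 2·5^1 + 2·5^2 + 3·5^3 + 4·5^4. Digit sequence: (1, 2, 2, 3, 4).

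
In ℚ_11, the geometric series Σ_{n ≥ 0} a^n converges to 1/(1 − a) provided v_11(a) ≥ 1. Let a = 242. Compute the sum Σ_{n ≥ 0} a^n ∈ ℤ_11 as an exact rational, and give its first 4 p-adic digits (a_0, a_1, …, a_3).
Σ a^n = 1/(1 − a) = -1/241;  first 4 digits = (1, 0, 2, 0)

v_11(a) = 2 ≥ 1, so the series converges in ℤ_11 to 1/(1 − a) = 1/(1 − 242) = -1/241. Expand this rational in ℤ_11: compute digits iteratively via d_i = x_i mod 11, x_{i+1} = (x_i − d_i)/11. The first 4 digits are (1, 0, 2, 0).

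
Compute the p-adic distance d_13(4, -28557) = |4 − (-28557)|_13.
d_13(4, -28557) = 1/28561

Step 1 — x − y = 4 − (-28557) = 28561. Step 2 — v_13(28561) = 4 (factor: 28561 = (13^4 · 1); the sign does not affect v_p). Step 3 — |x − y|_13 = 13^{-4} = 1/28561.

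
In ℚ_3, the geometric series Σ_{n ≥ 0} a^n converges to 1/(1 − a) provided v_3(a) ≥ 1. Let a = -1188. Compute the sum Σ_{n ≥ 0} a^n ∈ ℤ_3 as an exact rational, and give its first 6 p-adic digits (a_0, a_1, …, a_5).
Σ a^n = 1/(1 − a) = 1/1189;  first 6 digits = (1, 0, 0, 1, 0, 1)

v_3(a) = 3 ≥ 1, so the series converges in ℤ_3 to 1/(1 − a) = 1/(1 − (-1188)) = 1/1189. Expand this rational in ℤ_3: compute digits iteratively via d_i = x_i mod 3, x_{i+1} = (x_i − d_i)/3. The first 6 digits are (1, 0, 0, 1, 0, 1).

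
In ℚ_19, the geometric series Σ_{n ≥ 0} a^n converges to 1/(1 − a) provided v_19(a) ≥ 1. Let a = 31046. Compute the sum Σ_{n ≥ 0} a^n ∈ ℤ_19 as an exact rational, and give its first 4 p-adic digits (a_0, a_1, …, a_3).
Σ a^n = 1/(1 − a) = -1/31045;  first 4 digits = (1, 0, 10, 4)

v_19(a) = 2 ≥ 1, so the series converges in ℤ_19 to 1/(1 − a) = 1/(1 − 31046) = -1/31045. Expand this rational in ℤ_19: compute digits iteratively via d_i = x_i mod 19, x_{i+1} = (x_i − d_i)/19. The first 4 digits are (1, 0, 10, 4).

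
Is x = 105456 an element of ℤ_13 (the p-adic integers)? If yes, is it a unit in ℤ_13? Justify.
x ∈ ℤ_13 but not a unit; v_13(x) = 3 > 0

ℤ_13 = {x ∈ ℚ_13 : v_13(x) ≥ 0} and ℤ_13^× = {x ∈ ℤ_13 : v_13(x) = 0}. Here v_13(105456) = v_13(num) − v_13(den) = 3; compare against these criteria.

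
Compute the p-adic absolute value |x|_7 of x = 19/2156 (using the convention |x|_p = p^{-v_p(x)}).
|19/2156|_7 = 49

Step 1 — compute v_7(x) by factoring powers of 7 out of the numerator and denominator: v_7(19/2156) = -2. Step 2 — apply |x|_p = p^{-v_p(x)} = 7^{2} = 49.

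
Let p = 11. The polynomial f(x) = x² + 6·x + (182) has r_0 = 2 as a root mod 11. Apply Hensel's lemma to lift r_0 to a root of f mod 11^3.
r_2 = 321 (mod 1331)

Hensel: r_{i+1} = r_i − f(r_i)·(f′(r_i))^{-1} mod 11^{i+2}, f′(x) = 2x + 6. Iterate:
  r_0 = 2 (mod 11)
  r_1 = 79 (mod 121)
  r_2 = 321 (mod 1331)
Final: r = 321 satisfies f(r) ≡ 0 mod 11^3.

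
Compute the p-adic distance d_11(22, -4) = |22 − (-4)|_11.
d_11(22, -4) = 1

Step 1 — x − y = 22 − (-4) = 26. Step 2 — v_11(26) = 0 (factor: 26 = (11^0 · 26); the sign does not affect v_p). Step 3 — |x − y|_11 = 11^{0} = 1.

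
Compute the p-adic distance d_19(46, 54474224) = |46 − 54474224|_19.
d_19(46, 54474224) = 1/2476099

Step 1 — x − y = 46 − 54474224 = -54474178. Step 2 — v_19(-54474178) = 5 (factor: -54474178 = −(19^5 · 22); the sign does not affect v_p). Step 3 — |x − y|_19 = 19^{-5} = 1/2476099.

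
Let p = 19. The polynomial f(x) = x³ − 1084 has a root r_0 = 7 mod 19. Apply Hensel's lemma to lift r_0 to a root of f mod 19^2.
r_1 = 292 (mod 361)

Hensel: r_{i+1} = r_i − f(r_i)/f′(r_i) mod 19^{i+2}, where f′(x) = 3x². Iterate:
  r_0 = 7 (mod 19)
  r_1 = 292 (mod 361)
Final: r = 292 with f(r) ≡ 0 mod 19^2.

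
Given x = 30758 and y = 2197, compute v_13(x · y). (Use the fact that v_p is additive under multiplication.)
v_13(67575326) = 6

v_p(x) = 3 (factor: 30758 = 13^3 · 14); v_p(y) = 3 (factor: 2197 = 13^3 · 1). Additivity: v_p(xy) = v_p(x) + v_p(y) = 3 + 3 = 6. (Direct check: xy = 67575326 = 13^6 · (14).)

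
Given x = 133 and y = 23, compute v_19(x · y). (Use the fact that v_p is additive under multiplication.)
v_19(3059) = 1

v_p(x) = 1 (factor: 133 = 19^1 · 7); v_p(y) = 0 (factor: 23 = 19^0 · 23). Additivity: v_p(xy) = v_p(x) + v_p(y) = 1 + 0 = 1. (Direct check: xy = 3059 = 19^1 · (161).)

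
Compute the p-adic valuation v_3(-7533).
v_3(-7533) = 5

v_3(n) is the largest exponent k such that 3^k divides n. Factor out: -7533 = -3^5 · 31. (Sign doesn't affect v_p.) So v_3(-7533) = 5.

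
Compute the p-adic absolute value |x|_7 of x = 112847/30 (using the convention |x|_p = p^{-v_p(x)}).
|112847/30|_7 = 1/2401

Step 1 — compute v_7(x) by factoring powers of 7 out of the numerator and denominator: v_7(112847/30) = 4. Step 2 — apply |x|_p = p^{-v_p(x)} = 7^{-4} = 1/2401.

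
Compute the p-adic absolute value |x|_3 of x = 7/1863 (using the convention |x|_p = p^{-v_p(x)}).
|7/1863|_3 = 81

Step 1 — compute v_3(x) by factoring powers of 3 out of the numerator and denominator: v_3(7/1863) = -4. Step 2 — apply |x|_p = p^{-v_p(x)} = 3^{4} = 81.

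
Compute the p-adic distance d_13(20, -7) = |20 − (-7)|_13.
d_13(20, -7) = 1

Step 1 — x − y = 20 − (-7) = 27. Step 2 — v_13(27) = 0 (factor: 27 = (13^0 · 27); the sign does not affect v_p). Step 3 — |x − y|_13 = 13^{0} = 1.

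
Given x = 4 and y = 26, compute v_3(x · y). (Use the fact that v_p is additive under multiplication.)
v_3(104) = 0

v_p(x) = 0 (factor: 4 = 3^0 · 4); v_p(y) = 0 (factor: 26 = 3^0 · 26). Additivity: v_p(xy) = v_p(x) + v_p(y) = 0 + 0 = 0. (Direct check: xy = 104 = 3^0 · (104).)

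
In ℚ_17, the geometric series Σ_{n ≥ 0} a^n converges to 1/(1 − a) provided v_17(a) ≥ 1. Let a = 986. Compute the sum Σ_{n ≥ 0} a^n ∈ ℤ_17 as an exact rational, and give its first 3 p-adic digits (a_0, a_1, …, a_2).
Σ a^n = 1/(1 − a) = -1/985;  first 3 digits = (1, 7, 1)

v_17(a) = 1 ≥ 1, so the series converges in ℤ_17 to 1/(1 − a) = 1/(1 − 986) = -1/985. Expand this rational in ℤ_17: compute digits iteratively via d_i = x_i mod 17, x_{i+1} = (x_i − d_i)/17. The first 3 digits are (1, 7, 1).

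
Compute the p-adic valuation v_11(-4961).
v_11(-4961) = 2

v_11(n) is the largest exponent k such that 11^k divides n. Factor out: -4961 = -11^2 · 41. (Sign doesn't affect v_p.) So v_11(-4961) = 2.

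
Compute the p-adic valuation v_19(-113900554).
v_19(-113900554) = 5

v_19(n) is the largest exponent k such that 19^k divides n. Factor out: -113900554 = -19^5 · 46. (Sign doesn't affect v_p.) So v_19(-113900554) = 5.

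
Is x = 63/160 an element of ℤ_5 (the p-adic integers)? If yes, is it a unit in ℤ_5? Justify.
x ∉ ℤ_5 (v_5(x) = -1 < 0)

ℤ_5 = {x ∈ ℚ_5 : v_5(x) ≥ 0} and ℤ_5^× = {x ∈ ℤ_5 : v_5(x) = 0}. Here v_5(63/160) = v_5(num) − v_5(den) = -1; compare against these criteria.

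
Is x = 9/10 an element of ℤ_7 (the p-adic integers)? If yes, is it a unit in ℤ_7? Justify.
x ∈ ℤ_7^× (unit); v_7(x) = 0

ℤ_7 = {x ∈ ℚ_7 : v_7(x) ≥ 0} and ℤ_7^× = {x ∈ ℤ_7 : v_7(x) = 0}. Here v_7(9/10) = v_7(num) − v_7(den) = 0; compare against these criteria.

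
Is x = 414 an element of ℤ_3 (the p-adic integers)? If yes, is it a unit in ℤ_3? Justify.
x ∈ ℤ_3 but not a unit; v_3(x) = 2 > 0

ℤ_3 = {x ∈ ℚ_3 : v_3(x) ≥ 0} and ℤ_3^× = {x ∈ ℤ_3 : v_3(x) = 0}. Here v_3(414) = v_3(num) − v_3(den) = 2; compare against these criteria.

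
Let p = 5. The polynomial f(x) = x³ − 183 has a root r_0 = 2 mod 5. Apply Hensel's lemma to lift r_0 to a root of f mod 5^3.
r_2 = 27 (mod 125)

Hensel: r_{i+1} = r_i − f(r_i)/f′(r_i) mod 5^{i+2}, where f′(x) = 3x². Iterate:
  r_0 = 2 (mod 5)
  r_1 = 2 (mod 25)
  r_2 = 27 (mod 125)
Final: r = 27 with f(r) ≡ 0 mod 5^3.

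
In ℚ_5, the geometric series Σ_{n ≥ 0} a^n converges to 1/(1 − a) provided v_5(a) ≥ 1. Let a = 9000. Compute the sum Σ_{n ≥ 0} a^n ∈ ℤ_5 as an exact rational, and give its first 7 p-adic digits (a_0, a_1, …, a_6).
Σ a^n = 1/(1 − a) = -1/8999;  first 7 digits = (1, 0, 0, 2, 4, 2, 4)

v_5(a) = 3 ≥ 1, so the series converges in ℤ_5 to 1/(1 − a) = 1/(1 − 9000) = -1/8999. Expand this rational in ℤ_5: compute digits iteratively via d_i = x_i mod 5, x_{i+1} = (x_i − d_i)/5. The first 7 digits are (1, 0, 0, 2, 4, 2, 4).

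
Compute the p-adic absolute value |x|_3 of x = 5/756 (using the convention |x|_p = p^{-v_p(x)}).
|5/756|_3 = 27

Step 1 — compute v_3(x) by factoring powers of 3 out of the numerator and denominator: v_3(5/756) = -3. Step 2 — apply |x|_p = p^{-v_p(x)} = 3^{3} = 27.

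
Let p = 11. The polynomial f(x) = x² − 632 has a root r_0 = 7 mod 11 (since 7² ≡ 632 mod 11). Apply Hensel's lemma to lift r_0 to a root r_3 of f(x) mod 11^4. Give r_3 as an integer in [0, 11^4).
r_3 = 1492 (mod 14641)

Hensel's recurrence: r_{i+1} = r_i − f(r_i)·(f′(r_i))^{-1} mod 11^{i+2}, with f′(x) = 2x. Iterate:
  r_0 = 7 (mod 11)
  r_1 = 40 (mod 121)
  r_2 = 161 (mod 1331)
  r_3 = 1492 (mod 14641)
Final: r_3 = 1492, and one checks f(r_3) ≡ 0 mod 11^4.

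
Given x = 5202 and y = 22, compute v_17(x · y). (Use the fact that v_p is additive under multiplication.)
v_17(114444) = 2

v_p(x) = 2 (factor: 5202 = 17^2 · 18); v_p(y) = 0 (factor: 22 = 17^0 · 22). Additivity: v_p(xy) = v_p(x) + v_p(y) = 2 + 0 = 2. (Direct check: xy = 114444 = 17^2 · (396).)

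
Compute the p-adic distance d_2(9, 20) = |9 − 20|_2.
d_2(9, 20) = 1

Step 1 — x − y = 9 − 20 = -11. Step 2 — v_2(-11) = 0 (factor: -11 = −(2^0 · 11); the sign does not affect v_p). Step 3 — |x − y|_2 = 2^{0} = 1.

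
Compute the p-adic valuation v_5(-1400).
v_5(-1400) = 2

v_5(n) is the largest exponent k such that 5^k divides n. Factor out: -1400 = -5^2 · 56. (Sign doesn't affect v_p.) So v_5(-1400) = 2.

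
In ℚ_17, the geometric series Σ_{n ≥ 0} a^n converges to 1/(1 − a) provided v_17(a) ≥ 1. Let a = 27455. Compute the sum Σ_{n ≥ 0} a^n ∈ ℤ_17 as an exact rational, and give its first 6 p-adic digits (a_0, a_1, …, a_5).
Σ a^n = 1/(1 − a) = -1/27454;  first 6 digits = (1, 0, 10, 5, 15, 3)

v_17(a) = 2 ≥ 1, so the series converges in ℤ_17 to 1/(1 − a) = 1/(1 − 27455) = -1/27454. Expand this rational in ℤ_17: compute digits iteratively via d_i = x_i mod 17, x_{i+1} = (x_i − d_i)/17. The first 6 digits are (1, 0, 10, 5, 15, 3).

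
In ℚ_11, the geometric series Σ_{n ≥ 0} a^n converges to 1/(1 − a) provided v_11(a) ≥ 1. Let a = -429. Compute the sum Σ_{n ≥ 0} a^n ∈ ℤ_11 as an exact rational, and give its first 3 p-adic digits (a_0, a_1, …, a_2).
Σ a^n = 1/(1 − a) = 1/430;  first 3 digits = (1, 5, 10)

v_11(a) = 1 ≥ 1, so the series converges in ℤ_11 to 1/(1 − a) = 1/(1 − (-429)) = 1/430. Expand this rational in ℤ_11: compute digits iteratively via d_i = x_i mod 11, x_{i+1} = (x_i − d_i)/11. The first 3 digits are (1, 5, 10).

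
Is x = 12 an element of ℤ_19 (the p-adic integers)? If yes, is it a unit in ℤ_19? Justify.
x ∈ ℤ_19^× (unit); v_19(x) = 0

ℤ_19 = {x ∈ ℚ_19 : v_19(x) ≥ 0} and ℤ_19^× = {x ∈ ℤ_19 : v_19(x) = 0}. Here v_19(12) = v_19(num) − v_19(den) = 0; compare against these criteria.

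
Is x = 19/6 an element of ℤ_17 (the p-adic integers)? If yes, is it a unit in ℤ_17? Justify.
x ∈ ℤ_17^× (unit); v_17(x) = 0

ℤ_17 = {x ∈ ℚ_17 : v_17(x) ≥ 0} and ℤ_17^× = {x ∈ ℤ_17 : v_17(x) = 0}. Here v_17(19/6) = v_17(num) − v_17(den) = 0; compare against these criteria.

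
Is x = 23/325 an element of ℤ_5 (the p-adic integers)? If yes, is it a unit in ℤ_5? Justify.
x ∉ ℤ_5 (v_5(x) = -2 < 0)

ℤ_5 = {x ∈ ℚ_5 : v_5(x) ≥ 0} and ℤ_5^× = {x ∈ ℤ_5 : v_5(x) = 0}. Here v_5(23/325) = v_5(num) − v_5(den) = -2; compare against these criteria.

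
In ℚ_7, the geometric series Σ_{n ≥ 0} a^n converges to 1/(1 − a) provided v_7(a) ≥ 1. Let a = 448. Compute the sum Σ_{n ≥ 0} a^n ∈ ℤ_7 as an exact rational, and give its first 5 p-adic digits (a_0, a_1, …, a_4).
Σ a^n = 1/(1 − a) = -1/447;  first 5 digits = (1, 1, 3, 6, 6)

v_7(a) = 1 ≥ 1, so the series converges in ℤ_7 to 1/(1 − a) = 1/(1 − 448) = -1/447. Expand this rational in ℤ_7: compute digits iteratively via d_i = x_i mod 7, x_{i+1} = (x_i − d_i)/7. The first 5 digits are (1, 1, 3, 6, 6).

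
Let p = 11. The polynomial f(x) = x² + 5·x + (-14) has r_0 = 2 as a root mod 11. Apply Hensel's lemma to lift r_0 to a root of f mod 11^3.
r_2 = 2 (mod 1331)

Hensel: r_{i+1} = r_i − f(r_i)·(f′(r_i))^{-1} mod 11^{i+2}, f′(x) = 2x + 5. Iterate:
  r_0 = 2 (mod 11)
  r_1 = 2 (mod 121)
  r_2 = 2 (mod 1331)
Final: r = 2 satisfies f(r) ≡ 0 mod 11^3.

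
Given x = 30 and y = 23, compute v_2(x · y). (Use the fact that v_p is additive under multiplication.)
v_2(690) = 1

v_p(x) = 1 (factor: 30 = 2^1 · 15); v_p(y) = 0 (factor: 23 = 2^0 · 23). Additivity: v_p(xy) = v_p(x) + v_p(y) = 1 + 0 = 1. (Direct check: xy = 690 = 2^1 · (345).)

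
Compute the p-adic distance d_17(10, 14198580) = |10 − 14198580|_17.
d_17(10, 14198580) = 1/1419857

Step 1 — x − y = 10 − 14198580 = -14198570. Step 2 — v_17(-14198570) = 5 (factor: -14198570 = −(17^5 · 10); the sign does not affect v_p). Step 3 — |x − y|_17 = 17^{-5} = 1/1419857.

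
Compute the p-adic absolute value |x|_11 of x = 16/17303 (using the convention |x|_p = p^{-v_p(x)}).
|16/17303|_11 = 1331

Step 1 — compute v_11(x) by factoring powers of 11 out of the numerator and denominator: v_11(16/17303) = -3. Step 2 — apply |x|_p = p^{-v_p(x)} = 11^{3} = 1331.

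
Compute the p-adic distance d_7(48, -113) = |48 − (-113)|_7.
d_7(48, -113) = 1/7

Step 1 — x − y = 48 − (-113) = 161. Step 2 — v_7(161) = 1 (factor: 161 = (7^1 · 23); the sign does not affect v_p). Step 3 — |x − y|_7 = 7^{-1} = 1/7.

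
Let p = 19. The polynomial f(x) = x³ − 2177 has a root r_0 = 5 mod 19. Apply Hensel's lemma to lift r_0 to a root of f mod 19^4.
r_3 = 91813 (mod 130321)

Hensel: r_{i+1} = r_i − f(r_i)/f′(r_i) mod 19^{i+2}, where f′(x) = 3x². Iterate:
  r_0 = 5 (mod 19)
  r_1 = 119 (mod 361)
  r_2 = 2646 (mod 6859)
  r_3 = 91813 (mod 130321)
Final: r = 91813 with f(r) ≡ 0 mod 19^4.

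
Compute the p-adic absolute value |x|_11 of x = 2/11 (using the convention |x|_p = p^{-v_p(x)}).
|2/11|_11 = 11

Step 1 — compute v_11(x) by factoring powers of 11 out of the numerator and denominator: v_11(2/11) = -1. Step 2 — apply |x|_p = p^{-v_p(x)} = 11^{1} = 11.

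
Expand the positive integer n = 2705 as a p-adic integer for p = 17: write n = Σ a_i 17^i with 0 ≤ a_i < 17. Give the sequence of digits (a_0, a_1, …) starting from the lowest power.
(a_0, a_1, …) = (2, 6, 9)

Repeated division by 17 gives the digits low-to-high: 2705 = 2 + 6·17^1 + 9·17^2. Digit sequence: (2, 6, 9).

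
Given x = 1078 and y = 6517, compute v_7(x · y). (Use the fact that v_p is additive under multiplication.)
v_7(7025326) = 5

v_p(x) = 2 (factor: 1078 = 7^2 · 22); v_p(y) = 3 (factor: 6517 = 7^3 · 19). Additivity: v_p(xy) = v_p(x) + v_p(y) = 2 + 3 = 5. (Direct check: xy = 7025326 = 7^5 · (418).)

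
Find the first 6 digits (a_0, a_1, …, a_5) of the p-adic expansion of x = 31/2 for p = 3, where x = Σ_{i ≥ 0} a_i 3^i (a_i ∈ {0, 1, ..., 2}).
(a_0, …, a_5) = (2, 0, 0, 2, 1, 1)

v_3(31/2) = 0 (numerator and denominator both coprime to 3), so x ∈ ℤ_3^×. Compute digits iteratively via a_i = x_i mod 3, x_{i+1} = (x_i − a_i)/3, with x_0 = x:
  x_0 = 31/2;  a_0 = 2;  x_1 = (x_0 − 2)/3 = 9/2
  x_1 = 9/2;  a_1 = 0;  x_2 = (x_1 − 0)/3 = 3/2
  x_2 = 3/2;  a_2 = 0;  x_3 = (x_2 − 0)/3 = 1/2
  x_3 = 1/2;  a_3 = 2;  x_4 = (x_3 − 2)/3 = -1/2
  x_4 = -1/2;  a_4 = 1;  x_5 = (x_4 − 1)/3 = -1/2
  x_5 = -1/2;  a_5 = 1;  x_6 = (x_5 − 1)/3 = -1/2
Digits: (2, 0, 0, 2, 1, 1).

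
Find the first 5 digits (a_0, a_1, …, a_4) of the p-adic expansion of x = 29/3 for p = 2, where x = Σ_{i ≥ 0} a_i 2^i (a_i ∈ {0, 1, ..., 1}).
(a_0, …, a_4) = (1, 1, 1, 1, 1)

v_2(29/3) = 0 (numerator and denominator both coprime to 2), so x ∈ ℤ_2^×. Compute digits iteratively via a_i = x_i mod 2, x_{i+1} = (x_i − a_i)/2, with x_0 = x:
  x_0 = 29/3;  a_0 = 1;  x_1 = (x_0 − 1)/2 = 13/3
  x_1 = 13/3;  a_1 = 1;  x_2 = (x_1 − 1)/2 = 5/3
  x_2 = 5/3;  a_2 = 1;  x_3 = (x_2 − 1)/2 = 1/3
  x_3 = 1/3;  a_3 = 1;  x_4 = (x_3 − 1)/2 = -1/3
  x_4 = -1/3;  a_4 = 1;  x_5 = (x_4 − 1)/2 = -2/3
Digits: (1, 1, 1, 1, 1).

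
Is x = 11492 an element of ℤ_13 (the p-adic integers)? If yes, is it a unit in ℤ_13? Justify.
x ∈ ℤ_13 but not a unit; v_13(x) = 2 > 0

ℤ_13 = {x ∈ ℚ_13 : v_13(x) ≥ 0} and ℤ_13^× = {x ∈ ℤ_13 : v_13(x) = 0}. Here v_13(11492) = v_13(num) − v_13(den) = 2; compare against these criteria.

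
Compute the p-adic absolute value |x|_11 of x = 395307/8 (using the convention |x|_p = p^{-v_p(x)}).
|395307/8|_11 = 1/14641

Step 1 — compute v_11(x) by factoring powers of 11 out of the numerator and denominator: v_11(395307/8) = 4. Step 2 — apply |x|_p = p^{-v_p(x)} = 11^{-4} = 1/14641.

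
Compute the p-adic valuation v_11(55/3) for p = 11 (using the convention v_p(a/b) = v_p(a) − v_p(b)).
v_11(55/3) = 1

Factor powers of 11 from the numerator and denominator of the reduced fraction: 55 = 11^1 · 5 and 3 = 11^0 · 3. Apply v_p(a/b) = v_p(a) − v_p(b): v_11(55/3) = 1 − 0 = 1.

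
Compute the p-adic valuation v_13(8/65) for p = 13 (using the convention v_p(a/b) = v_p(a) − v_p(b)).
v_13(8/65) = -1

Factor powers of 13 from the numerator and denominator of the reduced fraction: 8 = 13^0 · 8 and 65 = 13^1 · 5. Apply v_p(a/b) = v_p(a) − v_p(b): v_13(8/65) = 0 − 1 = -1.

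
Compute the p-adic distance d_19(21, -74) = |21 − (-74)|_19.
d_19(21, -74) = 1/19

Step 1 — x − y = 21 − (-74) = 95. Step 2 — v_19(95) = 1 (factor: 95 = (19^1 · 5); the sign does not affect v_p). Step 3 — |x − y|_19 = 19^{-1} = 1/19.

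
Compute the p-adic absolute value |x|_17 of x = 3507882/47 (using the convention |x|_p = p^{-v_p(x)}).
|3507882/47|_17 = 1/83521

Step 1 — compute v_17(x) by factoring powers of 17 out of the numerator and denominator: v_17(3507882/47) = 4. Step 2 — apply |x|_p = p^{-v_p(x)} = 17^{-4} = 1/83521.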